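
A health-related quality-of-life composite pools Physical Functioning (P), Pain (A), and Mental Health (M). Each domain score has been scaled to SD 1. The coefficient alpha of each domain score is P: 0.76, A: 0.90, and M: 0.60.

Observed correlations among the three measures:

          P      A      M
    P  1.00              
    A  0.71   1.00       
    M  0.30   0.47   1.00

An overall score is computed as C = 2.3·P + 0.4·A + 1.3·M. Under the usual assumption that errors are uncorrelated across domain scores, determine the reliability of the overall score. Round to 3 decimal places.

Var(C) = 2.3² + 0.4² + 1.3² + 2·[0.92·0.71 + 2.99·0.30 + 0.52·0.47] = 7.14 + 3.5892 = 10.7292.
With uncorrelated errors the cross-covariances are all true-score covariance, so they carry over unchanged; only the diagonal terms shrink to ρᵢσᵢ².
True-score variance = [2.3²·0.76 + 0.4²·0.90 + 1.3²·0.60] + 3.5892 = 5.1784 + 3.5892 = 8.7676.
Reliability = 8.7676 / 10.7292 = 0.817.

0.817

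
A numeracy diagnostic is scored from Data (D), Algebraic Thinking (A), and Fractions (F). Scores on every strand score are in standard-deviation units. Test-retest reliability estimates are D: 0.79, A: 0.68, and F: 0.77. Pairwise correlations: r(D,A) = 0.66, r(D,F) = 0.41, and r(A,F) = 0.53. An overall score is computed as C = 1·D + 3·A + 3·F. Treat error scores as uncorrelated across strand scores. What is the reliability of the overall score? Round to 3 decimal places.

0.852

Var(C) = 1 + 3² + 3² + 2·[3·0.66 + 3·0.41 + 9·0.53] = 19 + 15.96 = 34.96.
With uncorrelated errors the cross-covariances are all true-score covariance, so they carry over unchanged; only the diagonal terms shrink to ρᵢσᵢ².
True-score variance = [0.79 + 3²·0.68 + 3²·0.77] + 15.96 = 13.84 + 15.96 = 29.8.
Reliability = 29.8 / 34.96 = 0.852.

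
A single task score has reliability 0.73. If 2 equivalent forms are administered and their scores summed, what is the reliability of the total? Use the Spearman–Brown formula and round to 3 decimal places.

0.844

ρ_k = kρ / (1 + (k−1)ρ) = 2·0.73 / (1 + 1·0.73) = 1.460 / 1.730 = 0.844.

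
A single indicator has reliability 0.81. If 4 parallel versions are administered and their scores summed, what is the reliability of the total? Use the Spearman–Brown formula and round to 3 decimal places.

ρ_k = kρ / (1 + (k−1)ρ) = 4·0.81 / (1 + 3·0.81) = 3.240 / 3.430 = 0.945.

0.945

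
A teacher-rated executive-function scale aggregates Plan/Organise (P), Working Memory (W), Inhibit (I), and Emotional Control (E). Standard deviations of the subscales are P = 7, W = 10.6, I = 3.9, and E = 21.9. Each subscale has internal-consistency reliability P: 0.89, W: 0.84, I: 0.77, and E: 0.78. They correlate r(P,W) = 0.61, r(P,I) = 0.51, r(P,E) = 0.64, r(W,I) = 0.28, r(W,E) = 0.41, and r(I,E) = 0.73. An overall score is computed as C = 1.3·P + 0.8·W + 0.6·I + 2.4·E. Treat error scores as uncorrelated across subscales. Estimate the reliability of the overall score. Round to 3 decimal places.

Var(C) = 1.3²·7² + 0.8²·10.6² + 0.6²·3.9² + 2.4²·21.9² + 2·[1.04·7·10.6·0.61 + 0.78·7·3.9·0.51 + 3.12·7·21.9·0.64 + 0.48·10.6·3.9·0.28 + 1.92·10.6·21.9·0.41 + 1.44·3.9·21.9·0.73] = 2922.75 + 1284.24 = 4206.99.
Because errors are independent across components, Cov(Tᵢ,Tⱼ) = Cov(Xᵢ,Xⱼ); the off-diagonal part of the true-score variance is the same as above.
True-score variance = [1.3²·7²·0.89 + 0.8²·10.6²·0.84 + 0.6²·3.9²·0.77 + 2.4²·21.9²·0.78] + 1284.24 = 2293.11 + 1284.24 = 3577.36.
Reliability = 3577.36 / 4206.99 = 0.850.

0.850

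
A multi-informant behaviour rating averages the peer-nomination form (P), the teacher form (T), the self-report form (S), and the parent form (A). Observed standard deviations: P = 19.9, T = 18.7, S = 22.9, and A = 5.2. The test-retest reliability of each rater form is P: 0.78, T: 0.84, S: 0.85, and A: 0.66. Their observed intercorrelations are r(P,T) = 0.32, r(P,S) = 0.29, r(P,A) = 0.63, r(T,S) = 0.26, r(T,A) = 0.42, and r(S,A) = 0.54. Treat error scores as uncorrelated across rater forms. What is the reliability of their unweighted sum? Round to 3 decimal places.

0.902

Var(P+T+S+A) = 19.9² + 18.7² + 22.9² + 5.2² + 2·[19.9·18.7·0.32 + 19.9·22.9·0.29 + 19.9·5.2·0.63 + 18.7·22.9·0.26 + 18.7·5.2·0.42 + 22.9·5.2·0.54] = 1297.15 + 1065.83 = 2362.98.
Because errors are independent across components, Cov(Tᵢ,Tⱼ) = Cov(Xᵢ,Xⱼ); the off-diagonal part of the true-score variance is the same as above.
True-score variance = [19.9²·0.78 + 18.7²·0.84 + 22.9²·0.85 + 5.2²·0.66] + 1065.83 = 1066.22 + 1065.83 = 2132.05.
Reliability = 2132.05 / 2362.98 = 0.902.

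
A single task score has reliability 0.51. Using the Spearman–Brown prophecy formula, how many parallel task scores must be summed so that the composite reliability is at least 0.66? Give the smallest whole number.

2

k ≥ ρ*(1−ρ₁)/(ρ₁(1−ρ*)) = 0.66·0.49 / (0.51·0.34) = 1.865.
Smallest integer k = 2.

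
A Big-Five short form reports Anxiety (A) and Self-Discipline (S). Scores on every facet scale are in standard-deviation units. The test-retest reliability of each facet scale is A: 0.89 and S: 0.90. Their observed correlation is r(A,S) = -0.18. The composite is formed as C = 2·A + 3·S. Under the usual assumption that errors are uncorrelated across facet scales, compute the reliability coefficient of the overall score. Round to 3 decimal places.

Var(C) = 2² + 3² + 2·[6·(-0.18)] = 13 − 2.16 = 10.84.
With uncorrelated errors the cross-covariances are all true-score covariance, so they carry over unchanged; only the diagonal terms shrink to ρᵢσᵢ².
True-score variance = [2²·0.89 + 3²·0.90] − 2.16 = 11.66 − 2.16 = 9.5.
Reliability = 9.5 / 10.84 = 0.876.

0.876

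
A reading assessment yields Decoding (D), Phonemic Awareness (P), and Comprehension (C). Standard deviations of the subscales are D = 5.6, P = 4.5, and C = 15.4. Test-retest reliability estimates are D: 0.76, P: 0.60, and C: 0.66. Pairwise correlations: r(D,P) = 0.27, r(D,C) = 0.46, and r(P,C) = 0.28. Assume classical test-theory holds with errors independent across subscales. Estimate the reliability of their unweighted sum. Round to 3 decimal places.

Var(D+P+C) = 5.6² + 4.5² + 15.4² + 2·[5.6·4.5·0.27 + 5.6·15.4·0.46 + 4.5·15.4·0.28] = 288.77 + 131.757 = 420.527.
Because errors are independent across components, Cov(Tᵢ,Tⱼ) = Cov(Xᵢ,Xⱼ); the off-diagonal part of the true-score variance is the same as above.
True-score variance = [5.6²·0.76 + 4.5²·0.60 + 15.4²·0.66] + 131.757 = 192.509 + 131.757 = 324.266.
Reliability = 324.266 / 420.527 = 0.771.

0.771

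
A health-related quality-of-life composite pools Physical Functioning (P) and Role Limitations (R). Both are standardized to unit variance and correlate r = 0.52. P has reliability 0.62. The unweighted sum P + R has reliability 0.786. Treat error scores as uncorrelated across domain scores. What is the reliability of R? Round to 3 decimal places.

0.729

Var(P+R) = 2 + 2·0.52 = 3.040.
True-score variance = ρ_P + ρ_R + 2·0.52, so 0.786 = (0.62 + ρ_R + 1.04) / 3.040.
ρ_R = 0.786·3.040 − 0.62 − 1.04 = 0.729.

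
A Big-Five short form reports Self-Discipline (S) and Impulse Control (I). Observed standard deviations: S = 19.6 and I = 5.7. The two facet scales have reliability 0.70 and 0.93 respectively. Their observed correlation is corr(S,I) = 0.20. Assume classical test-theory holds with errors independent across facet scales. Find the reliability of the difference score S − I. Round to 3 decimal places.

Var(S−I) = 19.6² + 5.7² − 2·19.6·5.7·0.20 = 416.65 − 44.688 = 371.962.
Under uncorrelated errors the observed covariances equal the true-score covariances, so only the own-variance terms attenuate.
True-score variance = [19.6²·0.70 + 5.7²·0.93] − 44.688 = 299.128 − 44.688 = 254.44.
Reliability = 254.44 / 371.962 = 0.684.

0.684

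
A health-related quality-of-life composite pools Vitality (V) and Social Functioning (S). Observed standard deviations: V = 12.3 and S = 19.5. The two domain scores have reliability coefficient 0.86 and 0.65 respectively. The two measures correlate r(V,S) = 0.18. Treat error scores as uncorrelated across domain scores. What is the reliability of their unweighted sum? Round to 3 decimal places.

0.750

Var(V+S) = 12.3² + 19.5² + 2·[12.3·19.5·0.18] = 531.54 + 86.346 = 617.886.
Because errors are independent across components, Cov(Tᵢ,Tⱼ) = Cov(Xᵢ,Xⱼ); the off-diagonal part of the true-score variance is the same as above.
True-score variance = [12.3²·0.86 + 19.5²·0.65] + 86.346 = 377.272 + 86.346 = 463.618.
Reliability = 463.618 / 617.886 = 0.750.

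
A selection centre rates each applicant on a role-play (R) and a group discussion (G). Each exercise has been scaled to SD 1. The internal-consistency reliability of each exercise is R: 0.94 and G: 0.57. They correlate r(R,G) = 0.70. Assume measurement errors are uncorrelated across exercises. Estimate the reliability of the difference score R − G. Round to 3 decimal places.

0.183

Var(R−G) = 1 + 1 − 2·0.70 = 2 − 1.4 = 0.6.
Because errors are independent across components, Cov(Tᵢ,Tⱼ) = Cov(Xᵢ,Xⱼ); the off-diagonal part of the true-score variance is the same as above.
True-score variance = [0.94 + 0.57] − 1.4 = 1.51 − 1.4 = 0.11.
Reliability = 0.11 / 0.6 = 0.183.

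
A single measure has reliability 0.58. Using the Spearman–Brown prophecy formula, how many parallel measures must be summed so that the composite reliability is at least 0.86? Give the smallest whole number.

5

k ≥ ρ*(1−ρ₁)/(ρ₁(1−ρ*)) = 0.86·0.42 / (0.58·0.14) = 4.448.
Smallest integer k = 5.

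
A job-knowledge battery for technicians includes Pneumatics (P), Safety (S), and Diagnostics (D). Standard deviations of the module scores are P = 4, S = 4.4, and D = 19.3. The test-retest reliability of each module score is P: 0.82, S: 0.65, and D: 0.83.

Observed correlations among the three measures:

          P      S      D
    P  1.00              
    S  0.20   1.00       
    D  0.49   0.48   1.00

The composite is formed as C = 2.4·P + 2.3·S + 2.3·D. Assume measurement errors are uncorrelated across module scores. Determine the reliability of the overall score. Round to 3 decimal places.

Var(C) = 2.4²·4² + 2.3²·4.4² + 2.3²·19.3² + 2·[5.52·4·4.4·0.20 + 5.52·4·19.3·0.49 + 5.29·4.4·19.3·0.48] = 2165.05 + 887.74 = 3052.79.
With uncorrelated errors the cross-covariances are all true-score covariance, so they carry over unchanged; only the diagonal terms shrink to ρᵢσᵢ².
True-score variance = [2.4²·4²·0.82 + 2.3²·4.4²·0.65 + 2.3²·19.3²·0.83] + 887.74 = 1777.63 + 887.74 = 2665.37.
Reliability = 2665.37 / 3052.79 = 0.873.

0.873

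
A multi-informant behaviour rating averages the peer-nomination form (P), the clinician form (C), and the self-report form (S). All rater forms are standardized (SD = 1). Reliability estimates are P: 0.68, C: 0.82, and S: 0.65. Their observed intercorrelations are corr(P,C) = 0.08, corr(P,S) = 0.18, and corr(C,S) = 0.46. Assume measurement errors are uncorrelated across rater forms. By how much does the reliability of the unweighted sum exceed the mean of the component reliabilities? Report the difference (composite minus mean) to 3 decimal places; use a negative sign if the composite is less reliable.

Var(sum) = 3 + 1.44 = 4.44; true-score variance = 2.15 + 1.44 = 3.59; composite reliability = 0.8086.
Mean component reliability = 0.7167.
Difference = 0.8086 − 0.7167 = 0.092.

0.092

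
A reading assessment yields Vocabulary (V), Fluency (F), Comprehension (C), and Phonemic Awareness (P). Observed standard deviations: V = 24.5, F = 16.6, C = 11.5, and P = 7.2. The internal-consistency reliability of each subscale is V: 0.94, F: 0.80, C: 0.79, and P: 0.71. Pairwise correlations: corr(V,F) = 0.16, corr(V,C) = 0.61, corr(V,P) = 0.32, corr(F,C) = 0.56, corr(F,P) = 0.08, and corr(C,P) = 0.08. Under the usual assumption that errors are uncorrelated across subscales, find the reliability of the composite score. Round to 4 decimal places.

0.9292

Var(V+F+C+P) = 24.5² + 16.6² + 11.5² + 7.2² + 2·[24.5·16.6·0.16 + 24.5·11.5·0.61 + 24.5·7.2·0.32 + 16.6·11.5·0.56 + 16.6·7.2·0.08 + 11.5·7.2·0.08] = 1059.9 + 832.954 = 1892.85.
With uncorrelated errors the cross-covariances are all true-score covariance, so they carry over unchanged; only the diagonal terms shrink to ρᵢσᵢ².
True-score variance = [24.5²·0.94 + 16.6²·0.80 + 11.5²·0.79 + 7.2²·0.71] + 832.954 = 925.967 + 832.954 = 1758.92.
Reliability = 1758.92 / 1892.85 = 0.9292.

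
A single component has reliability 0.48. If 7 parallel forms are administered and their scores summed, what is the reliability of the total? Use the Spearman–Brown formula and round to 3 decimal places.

0.866

ρ_k = kρ / (1 + (k−1)ρ) = 7·0.48 / (1 + 6·0.48) = 3.360 / 3.880 = 0.866.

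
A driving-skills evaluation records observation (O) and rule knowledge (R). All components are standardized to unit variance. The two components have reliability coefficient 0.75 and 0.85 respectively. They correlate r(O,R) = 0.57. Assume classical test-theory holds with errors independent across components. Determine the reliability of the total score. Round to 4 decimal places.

0.8726

Var(O+R) = 2 + 2·[0.57] = 2 + 1.14 = 3.14.
Under uncorrelated errors the observed covariances equal the true-score covariances, so only the own-variance terms attenuate.
True-score variance = [0.75 + 0.85] + 1.14 = 1.6 + 1.14 = 2.74.
Reliability = 2.74 / 3.14 = 0.8726.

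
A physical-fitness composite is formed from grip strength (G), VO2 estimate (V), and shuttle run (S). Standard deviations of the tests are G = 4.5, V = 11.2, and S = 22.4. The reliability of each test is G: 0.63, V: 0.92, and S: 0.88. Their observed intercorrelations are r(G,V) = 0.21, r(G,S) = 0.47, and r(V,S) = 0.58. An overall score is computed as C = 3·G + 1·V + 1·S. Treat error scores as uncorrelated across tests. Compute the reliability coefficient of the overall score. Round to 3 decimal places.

Var(C) = 3²·4.5² + 11.2² + 22.4² + 2·[3·4.5·11.2·0.21 + 3·4.5·22.4·0.47 + 11.2·22.4·0.58] = 809.45 + 638.781 = 1448.23.
Because errors are independent across components, Cov(Tᵢ,Tⱼ) = Cov(Xᵢ,Xⱼ); the off-diagonal part of the true-score variance is the same as above.
True-score variance = [3²·4.5²·0.63 + 11.2²·0.92 + 22.4²·0.88] + 638.781 = 671.771 + 638.781 = 1310.55.
Reliability = 1310.55 / 1448.23 = 0.905.

0.905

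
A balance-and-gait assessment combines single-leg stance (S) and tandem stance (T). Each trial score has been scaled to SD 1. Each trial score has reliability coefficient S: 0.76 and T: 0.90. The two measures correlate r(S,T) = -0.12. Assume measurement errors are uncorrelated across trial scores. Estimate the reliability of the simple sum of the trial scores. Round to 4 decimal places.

0.8068

Var(S+T) = 2 + 2·[(-0.12)] = 2 − 0.24 = 1.76.
With uncorrelated errors the cross-covariances are all true-score covariance, so they carry over unchanged; only the diagonal terms shrink to ρᵢσᵢ².
True-score variance = [0.76 + 0.90] − 0.24 = 1.66 − 0.24 = 1.42.
Reliability = 1.42 / 1.76 = 0.8068.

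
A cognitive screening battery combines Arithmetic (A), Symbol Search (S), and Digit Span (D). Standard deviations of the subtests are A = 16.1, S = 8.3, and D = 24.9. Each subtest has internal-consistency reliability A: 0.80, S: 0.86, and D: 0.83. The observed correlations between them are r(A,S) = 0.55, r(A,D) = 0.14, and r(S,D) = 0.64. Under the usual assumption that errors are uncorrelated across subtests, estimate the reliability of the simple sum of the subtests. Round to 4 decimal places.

Var(A+S+D) = 16.1² + 8.3² + 24.9² + 2·[16.1·8.3·0.55 + 16.1·24.9·0.14 + 8.3·24.9·0.64] = 948.11 + 523.78 = 1471.89.
Under uncorrelated errors the observed covariances equal the true-score covariances, so only the own-variance terms attenuate.
True-score variance = [16.1²·0.80 + 8.3²·0.86 + 24.9²·0.83] + 523.78 = 781.222 + 523.78 = 1305.
Reliability = 1305 / 1471.89 = 0.8866.

0.8866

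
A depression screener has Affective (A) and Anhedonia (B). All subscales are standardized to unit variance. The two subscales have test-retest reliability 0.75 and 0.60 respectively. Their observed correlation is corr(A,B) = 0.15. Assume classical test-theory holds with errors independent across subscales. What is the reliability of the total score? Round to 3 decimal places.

Var(A+B) = 2 + 2·[0.15] = 2 + 0.3 = 2.3.
Because errors are independent across components, Cov(Tᵢ,Tⱼ) = Cov(Xᵢ,Xⱼ); the off-diagonal part of the true-score variance is the same as above.
True-score variance = [0.75 + 0.60] + 0.3 = 1.35 + 0.3 = 1.65.
Reliability = 1.65 / 2.3 = 0.717.

0.717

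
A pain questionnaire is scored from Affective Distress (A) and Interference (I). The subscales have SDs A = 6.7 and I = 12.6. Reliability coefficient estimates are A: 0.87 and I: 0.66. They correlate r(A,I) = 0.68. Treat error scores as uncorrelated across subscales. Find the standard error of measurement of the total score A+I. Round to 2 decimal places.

Var(total) = 203.65 + 114.811 = 318.461.
True-score variance = 143.836 + 114.811 = 258.647, so reliability = 0.8122.
Error variance = 318.461 − 258.647 = 59.8141; SEM = √59.8141 = 7.73.

7.73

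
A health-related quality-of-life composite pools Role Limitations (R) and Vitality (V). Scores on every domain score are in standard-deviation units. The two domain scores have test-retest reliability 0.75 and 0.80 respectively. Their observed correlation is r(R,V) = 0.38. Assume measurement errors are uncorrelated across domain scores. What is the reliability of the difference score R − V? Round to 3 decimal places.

0.637

Var(R−V) = 1 + 1 − 2·0.38 = 2 − 0.76 = 1.24.
Under uncorrelated errors the observed covariances equal the true-score covariances, so only the own-variance terms attenuate.
True-score variance = [0.75 + 0.80] − 0.76 = 1.55 − 0.76 = 0.79.
Reliability = 0.79 / 1.24 = 0.637.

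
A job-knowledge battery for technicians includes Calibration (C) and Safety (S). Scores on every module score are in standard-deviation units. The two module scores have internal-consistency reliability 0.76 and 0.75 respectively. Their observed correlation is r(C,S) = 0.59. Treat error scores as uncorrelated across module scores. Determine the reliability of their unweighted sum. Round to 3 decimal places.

0.846

Var(C+S) = 2 + 2·[0.59] = 2 + 1.18 = 3.18.
Under uncorrelated errors the observed covariances equal the true-score covariances, so only the own-variance terms attenuate.
True-score variance = [0.76 + 0.75] + 1.18 = 1.51 + 1.18 = 2.69.
Reliability = 2.69 / 3.18 = 0.846.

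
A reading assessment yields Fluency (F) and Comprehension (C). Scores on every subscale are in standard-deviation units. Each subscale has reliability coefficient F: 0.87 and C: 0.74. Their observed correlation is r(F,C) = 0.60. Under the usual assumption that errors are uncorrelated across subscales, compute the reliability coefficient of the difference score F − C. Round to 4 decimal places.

0.5125

Var(F−C) = 1 + 1 − 2·0.60 = 2 − 1.2 = 0.8.
Because errors are independent across components, Cov(Tᵢ,Tⱼ) = Cov(Xᵢ,Xⱼ); the off-diagonal part of the true-score variance is the same as above.
True-score variance = [0.87 + 0.74] − 1.2 = 1.61 − 1.2 = 0.41.
Reliability = 0.41 / 0.8 = 0.5125.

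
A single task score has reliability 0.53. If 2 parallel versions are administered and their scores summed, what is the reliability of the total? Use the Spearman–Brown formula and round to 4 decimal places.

ρ_k = kρ / (1 + (k−1)ρ) = 2·0.53 / (1 + 1·0.53) = 1.060 / 1.530 = 0.6928.

0.6928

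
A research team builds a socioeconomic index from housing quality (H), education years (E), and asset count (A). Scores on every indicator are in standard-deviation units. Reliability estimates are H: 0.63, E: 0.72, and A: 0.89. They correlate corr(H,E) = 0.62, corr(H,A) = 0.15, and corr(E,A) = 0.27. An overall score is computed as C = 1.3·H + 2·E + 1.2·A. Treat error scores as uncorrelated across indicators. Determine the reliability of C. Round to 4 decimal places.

Var(C) = 1.3² + 2² + 1.2² + 2·[2.6·0.62 + 1.56·0.15 + 2.4·0.27] = 7.13 + 4.988 = 12.118.
Under uncorrelated errors the observed covariances equal the true-score covariances, so only the own-variance terms attenuate.
True-score variance = [1.3²·0.63 + 2²·0.72 + 1.2²·0.89] + 4.988 = 5.2263 + 4.988 = 10.2143.
Reliability = 10.2143 / 12.118 = 0.8429.

0.8429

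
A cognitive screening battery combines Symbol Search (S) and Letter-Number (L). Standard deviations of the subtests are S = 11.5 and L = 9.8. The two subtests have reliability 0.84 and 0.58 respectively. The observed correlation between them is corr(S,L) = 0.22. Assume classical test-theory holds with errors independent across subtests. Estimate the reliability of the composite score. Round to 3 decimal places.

0.779

Var(S+L) = 11.5² + 9.8² + 2·[11.5·9.8·0.22] = 228.29 + 49.588 = 277.878.
Under uncorrelated errors the observed covariances equal the true-score covariances, so only the own-variance terms attenuate.
True-score variance = [11.5²·0.84 + 9.8²·0.58] + 49.588 = 166.793 + 49.588 = 216.381.
Reliability = 216.381 / 277.878 = 0.779.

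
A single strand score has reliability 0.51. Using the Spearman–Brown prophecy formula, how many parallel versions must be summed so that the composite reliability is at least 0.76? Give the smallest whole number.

4

k ≥ ρ*(1−ρ₁)/(ρ₁(1−ρ*)) = 0.76·0.49 / (0.51·0.24) = 3.042.
Smallest integer k = 4.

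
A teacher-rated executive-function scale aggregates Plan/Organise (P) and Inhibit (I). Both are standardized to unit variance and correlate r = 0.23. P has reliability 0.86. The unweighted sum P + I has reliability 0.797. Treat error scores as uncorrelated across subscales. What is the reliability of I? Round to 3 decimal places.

0.641

Var(P+I) = 2 + 2·0.23 = 2.460.
True-score variance = ρ_P + ρ_I + 2·0.23, so 0.797 = (0.86 + ρ_I + 0.46) / 2.460.
ρ_I = 0.797·2.460 − 0.86 − 0.46 = 0.641.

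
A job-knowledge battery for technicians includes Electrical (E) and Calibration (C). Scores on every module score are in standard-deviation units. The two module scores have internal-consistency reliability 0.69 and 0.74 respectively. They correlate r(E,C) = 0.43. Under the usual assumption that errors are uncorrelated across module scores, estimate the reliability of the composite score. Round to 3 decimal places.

0.801

Var(E+C) = 2 + 2·[0.43] = 2 + 0.86 = 2.86.
Because errors are independent across components, Cov(Tᵢ,Tⱼ) = Cov(Xᵢ,Xⱼ); the off-diagonal part of the true-score variance is the same as above.
True-score variance = [0.69 + 0.74] + 0.86 = 1.43 + 0.86 = 2.29.
Reliability = 2.29 / 2.86 = 0.801.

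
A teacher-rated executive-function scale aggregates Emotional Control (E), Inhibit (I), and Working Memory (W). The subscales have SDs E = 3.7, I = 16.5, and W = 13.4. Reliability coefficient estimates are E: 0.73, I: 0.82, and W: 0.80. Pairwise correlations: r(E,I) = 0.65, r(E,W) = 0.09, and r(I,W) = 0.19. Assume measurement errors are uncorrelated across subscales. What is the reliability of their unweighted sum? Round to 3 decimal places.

Var(E+I+W) = 3.7² + 16.5² + 13.4² + 2·[3.7·16.5·0.65 + 3.7·13.4·0.09 + 16.5·13.4·0.19] = 465.5 + 172.307 = 637.807.
Under uncorrelated errors the observed covariances equal the true-score covariances, so only the own-variance terms attenuate.
True-score variance = [3.7²·0.73 + 16.5²·0.82 + 13.4²·0.80] + 172.307 = 376.887 + 172.307 = 549.194.
Reliability = 549.194 / 637.807 = 0.861.

0.861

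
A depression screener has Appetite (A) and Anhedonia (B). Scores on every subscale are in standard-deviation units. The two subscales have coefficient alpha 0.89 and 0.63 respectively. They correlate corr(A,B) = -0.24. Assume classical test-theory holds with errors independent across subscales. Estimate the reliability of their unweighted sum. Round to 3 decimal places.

0.684

Var(A+B) = 2 + 2·[(-0.24)] = 2 − 0.48 = 1.52.
Under uncorrelated errors the observed covariances equal the true-score covariances, so only the own-variance terms attenuate.
True-score variance = [0.89 + 0.63] − 0.48 = 1.52 − 0.48 = 1.04.
Reliability = 1.04 / 1.52 = 0.684.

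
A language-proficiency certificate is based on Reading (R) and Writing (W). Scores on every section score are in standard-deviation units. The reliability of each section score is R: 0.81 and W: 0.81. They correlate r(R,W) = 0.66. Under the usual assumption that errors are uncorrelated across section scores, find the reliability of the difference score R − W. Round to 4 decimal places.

0.4412

Var(R−W) = 1 + 1 − 2·0.66 = 2 − 1.32 = 0.68.
Because errors are independent across components, Cov(Tᵢ,Tⱼ) = Cov(Xᵢ,Xⱼ); the off-diagonal part of the true-score variance is the same as above.
True-score variance = [0.81 + 0.81] − 1.32 = 1.62 − 1.32 = 0.3.
Reliability = 0.3 / 0.68 = 0.4412.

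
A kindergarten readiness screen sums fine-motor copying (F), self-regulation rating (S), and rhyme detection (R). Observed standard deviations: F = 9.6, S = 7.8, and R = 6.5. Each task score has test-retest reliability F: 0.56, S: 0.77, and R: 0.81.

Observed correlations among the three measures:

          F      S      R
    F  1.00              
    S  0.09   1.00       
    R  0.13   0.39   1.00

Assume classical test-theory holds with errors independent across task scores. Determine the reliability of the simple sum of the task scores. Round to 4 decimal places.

Var(F+S+R) = 9.6² + 7.8² + 6.5² + 2·[9.6·7.8·0.09 + 9.6·6.5·0.13 + 7.8·6.5·0.39] = 195.25 + 69.2484 = 264.498.
With uncorrelated errors the cross-covariances are all true-score covariance, so they carry over unchanged; only the diagonal terms shrink to ρᵢσᵢ².
True-score variance = [9.6²·0.56 + 7.8²·0.77 + 6.5²·0.81] + 69.2484 = 132.679 + 69.2484 = 201.927.
Reliability = 201.927 / 264.498 = 0.7634.

0.7634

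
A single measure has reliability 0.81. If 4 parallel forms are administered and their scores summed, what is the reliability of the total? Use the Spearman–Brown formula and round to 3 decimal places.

ρ_k = kρ / (1 + (k−1)ρ) = 4·0.81 / (1 + 3·0.81) = 3.240 / 3.430 = 0.945.

0.945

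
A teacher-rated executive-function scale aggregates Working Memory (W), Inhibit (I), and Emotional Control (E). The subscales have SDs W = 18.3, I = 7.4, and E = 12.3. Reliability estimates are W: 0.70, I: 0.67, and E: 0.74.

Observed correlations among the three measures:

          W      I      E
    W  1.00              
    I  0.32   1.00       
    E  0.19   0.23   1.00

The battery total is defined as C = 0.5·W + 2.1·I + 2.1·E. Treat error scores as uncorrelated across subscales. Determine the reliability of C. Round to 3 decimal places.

0.795

Var(C) = 0.5²·18.3² + 2.1²·7.4² + 2.1²·12.3² + 2·[1.05·18.3·7.4·0.32 + 1.05·18.3·12.3·0.19 + 4.41·7.4·12.3·0.23] = 992.403 + 365.456 = 1357.86.
With uncorrelated errors the cross-covariances are all true-score covariance, so they carry over unchanged; only the diagonal terms shrink to ρᵢσᵢ².
True-score variance = [0.5²·18.3²·0.70 + 2.1²·7.4²·0.67 + 2.1²·12.3²·0.74] + 365.456 = 714.125 + 365.456 = 1079.58.
Reliability = 1079.58 / 1357.86 = 0.795.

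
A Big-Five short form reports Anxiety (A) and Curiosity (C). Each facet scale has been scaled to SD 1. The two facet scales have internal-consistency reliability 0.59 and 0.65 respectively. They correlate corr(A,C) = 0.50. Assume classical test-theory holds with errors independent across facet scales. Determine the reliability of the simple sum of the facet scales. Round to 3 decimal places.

0.747

Var(A+C) = 2 + 2·[0.50] = 2 + 1 = 3.
Under uncorrelated errors the observed covariances equal the true-score covariances, so only the own-variance terms attenuate.
True-score variance = [0.59 + 0.65] + 1 = 1.24 + 1 = 2.24.
Reliability = 2.24 / 3 = 0.747.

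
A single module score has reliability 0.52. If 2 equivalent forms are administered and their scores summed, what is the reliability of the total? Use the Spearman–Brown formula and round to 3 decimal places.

0.684

ρ_k = kρ / (1 + (k−1)ρ) = 2·0.52 / (1 + 1·0.52) = 1.040 / 1.520 = 0.684.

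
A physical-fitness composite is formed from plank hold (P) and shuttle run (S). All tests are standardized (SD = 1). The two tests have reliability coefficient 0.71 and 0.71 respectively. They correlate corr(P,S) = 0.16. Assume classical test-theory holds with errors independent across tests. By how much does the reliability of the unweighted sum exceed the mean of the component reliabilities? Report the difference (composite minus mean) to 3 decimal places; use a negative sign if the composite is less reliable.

Var(sum) = 2 + 0.32 = 2.32; true-score variance = 1.42 + 0.32 = 1.74; composite reliability = 0.7500.
Mean component reliability = 0.7100.
Difference = 0.7500 − 0.7100 = 0.040.

0.040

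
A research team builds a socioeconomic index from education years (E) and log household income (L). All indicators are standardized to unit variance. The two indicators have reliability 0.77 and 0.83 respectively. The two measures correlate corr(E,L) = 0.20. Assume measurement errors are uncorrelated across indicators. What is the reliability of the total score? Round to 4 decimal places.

Var(E+L) = 2 + 2·[0.20] = 2 + 0.4 = 2.4.
With uncorrelated errors the cross-covariances are all true-score covariance, so they carry over unchanged; only the diagonal terms shrink to ρᵢσᵢ².
True-score variance = [0.77 + 0.83] + 0.4 = 1.6 + 0.4 = 2.
Reliability = 2 / 2.4 = 0.8333.

0.8333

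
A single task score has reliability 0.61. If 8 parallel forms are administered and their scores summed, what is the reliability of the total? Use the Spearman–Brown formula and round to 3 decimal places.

0.926

ρ_k = kρ / (1 + (k−1)ρ) = 8·0.61 / (1 + 7·0.61) = 4.880 / 5.270 = 0.926.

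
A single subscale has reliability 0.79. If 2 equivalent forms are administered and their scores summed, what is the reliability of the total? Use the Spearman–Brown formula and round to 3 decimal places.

0.883

ρ_k = kρ / (1 + (k−1)ρ) = 2·0.79 / (1 + 1·0.79) = 1.580 / 1.790 = 0.883.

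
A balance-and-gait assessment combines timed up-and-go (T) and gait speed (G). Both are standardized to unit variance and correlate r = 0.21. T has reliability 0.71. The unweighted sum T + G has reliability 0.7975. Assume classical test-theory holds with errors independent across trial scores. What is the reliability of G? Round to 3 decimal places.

Var(T+G) = 2 + 2·0.21 = 2.420.
True-score variance = ρ_T + ρ_G + 2·0.21, so 0.7975 = (0.71 + ρ_G + 0.42) / 2.420.
ρ_G = 0.7975·2.420 − 0.71 − 0.42 = 0.800.

0.800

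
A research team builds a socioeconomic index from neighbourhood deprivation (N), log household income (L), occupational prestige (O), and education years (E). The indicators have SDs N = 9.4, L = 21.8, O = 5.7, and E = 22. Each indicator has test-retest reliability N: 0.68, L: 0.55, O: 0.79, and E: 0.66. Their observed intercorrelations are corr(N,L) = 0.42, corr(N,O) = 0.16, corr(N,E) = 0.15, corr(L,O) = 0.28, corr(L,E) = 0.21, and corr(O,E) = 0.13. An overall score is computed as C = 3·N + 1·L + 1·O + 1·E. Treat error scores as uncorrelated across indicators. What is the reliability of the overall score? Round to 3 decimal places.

0.775

Var(C) = 3²·9.4² + 21.8² + 5.7² + 22² + 2·[3·9.4·21.8·0.42 + 3·9.4·5.7·0.16 + 3·9.4·22·0.15 + 21.8·5.7·0.28 + 21.8·22·0.21 + 5.7·22·0.13] = 1786.97 + 1057.58 = 2844.55.
Because errors are independent across components, Cov(Tᵢ,Tⱼ) = Cov(Xᵢ,Xⱼ); the off-diagonal part of the true-score variance is the same as above.
True-score variance = [3²·9.4²·0.68 + 21.8²·0.55 + 5.7²·0.79 + 22²·0.66] + 1057.58 = 1147.25 + 1057.58 = 2204.83.
Reliability = 2204.83 / 2844.55 = 0.775.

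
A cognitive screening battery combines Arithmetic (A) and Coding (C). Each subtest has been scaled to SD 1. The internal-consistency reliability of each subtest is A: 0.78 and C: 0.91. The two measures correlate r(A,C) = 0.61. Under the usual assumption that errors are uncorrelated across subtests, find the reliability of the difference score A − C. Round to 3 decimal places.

0.603

Var(A−C) = 1 + 1 − 2·0.61 = 2 − 1.22 = 0.78.
Because errors are independent across components, Cov(Tᵢ,Tⱼ) = Cov(Xᵢ,Xⱼ); the off-diagonal part of the true-score variance is the same as above.
True-score variance = [0.78 + 0.91] − 1.22 = 1.69 − 1.22 = 0.47.
Reliability = 0.47 / 0.78 = 0.603.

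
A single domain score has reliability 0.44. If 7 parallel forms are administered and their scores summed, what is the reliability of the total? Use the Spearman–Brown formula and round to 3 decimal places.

ρ_k = kρ / (1 + (k−1)ρ) = 7·0.44 / (1 + 6·0.44) = 3.080 / 3.640 = 0.846.

0.846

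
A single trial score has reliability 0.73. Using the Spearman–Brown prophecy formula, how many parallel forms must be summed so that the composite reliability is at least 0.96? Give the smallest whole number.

k ≥ ρ*(1−ρ₁)/(ρ₁(1−ρ*)) = 0.96·0.27 / (0.73·0.04) = 8.877.
Smallest integer k = 9.

9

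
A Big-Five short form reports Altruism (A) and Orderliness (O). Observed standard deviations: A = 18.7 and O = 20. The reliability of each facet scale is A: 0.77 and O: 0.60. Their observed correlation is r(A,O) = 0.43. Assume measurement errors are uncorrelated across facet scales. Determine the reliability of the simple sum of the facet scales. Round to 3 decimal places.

Var(A+O) = 18.7² + 20² + 2·[18.7·20·0.43] = 749.69 + 321.64 = 1071.33.
Under uncorrelated errors the observed covariances equal the true-score covariances, so only the own-variance terms attenuate.
True-score variance = [18.7²·0.77 + 20²·0.60] + 321.64 = 509.261 + 321.64 = 830.901.
Reliability = 830.901 / 1071.33 = 0.776.

0.776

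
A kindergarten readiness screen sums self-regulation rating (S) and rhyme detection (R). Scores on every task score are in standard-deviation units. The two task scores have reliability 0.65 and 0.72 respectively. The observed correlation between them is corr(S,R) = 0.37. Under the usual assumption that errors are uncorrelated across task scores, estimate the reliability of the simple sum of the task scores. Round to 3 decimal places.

Var(S+R) = 2 + 2·[0.37] = 2 + 0.74 = 2.74.
Because errors are independent across components, Cov(Tᵢ,Tⱼ) = Cov(Xᵢ,Xⱼ); the off-diagonal part of the true-score variance is the same as above.
True-score variance = [0.65 + 0.72] + 0.74 = 1.37 + 0.74 = 2.11.
Reliability = 2.11 / 2.74 = 0.770.

0.770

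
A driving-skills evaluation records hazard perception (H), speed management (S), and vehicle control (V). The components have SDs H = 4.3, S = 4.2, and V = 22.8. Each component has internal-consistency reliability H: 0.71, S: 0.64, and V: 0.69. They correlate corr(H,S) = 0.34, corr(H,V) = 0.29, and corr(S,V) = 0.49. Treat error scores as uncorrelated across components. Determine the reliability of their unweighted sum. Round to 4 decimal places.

Var(H+S+V) = 4.3² + 4.2² + 22.8² + 2·[4.3·4.2·0.34 + 4.3·22.8·0.29 + 4.2·22.8·0.49] = 555.97 + 162.989 = 718.959.
Under uncorrelated errors the observed covariances equal the true-score covariances, so only the own-variance terms attenuate.
True-score variance = [4.3²·0.71 + 4.2²·0.64 + 22.8²·0.69] + 162.989 = 383.107 + 162.989 = 546.096.
Reliability = 546.096 / 718.959 = 0.7596.

0.7596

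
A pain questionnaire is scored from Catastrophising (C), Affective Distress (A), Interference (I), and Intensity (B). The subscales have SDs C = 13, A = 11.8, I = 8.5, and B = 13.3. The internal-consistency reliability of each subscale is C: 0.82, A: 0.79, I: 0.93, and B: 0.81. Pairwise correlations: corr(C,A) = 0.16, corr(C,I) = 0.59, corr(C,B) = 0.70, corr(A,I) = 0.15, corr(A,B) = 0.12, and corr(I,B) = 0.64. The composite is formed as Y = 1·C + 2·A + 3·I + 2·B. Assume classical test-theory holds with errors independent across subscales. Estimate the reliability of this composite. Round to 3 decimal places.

Var(Y) = 13² + 2²·11.8² + 3²·8.5² + 2²·13.3² + 2·[2·13·11.8·0.16 + 3·13·8.5·0.59 + 2·13·13.3·0.70 + 6·11.8·8.5·0.15 + 4·11.8·13.3·0.12 + 6·8.5·13.3·0.64] = 2083.77 + 2172.89 = 4256.66.
With uncorrelated errors the cross-covariances are all true-score covariance, so they carry over unchanged; only the diagonal terms shrink to ρᵢσᵢ².
True-score variance = [13²·0.82 + 2²·11.8²·0.79 + 3²·8.5²·0.93 + 2²·13.3²·0.81] + 2172.89 = 1756.43 + 2172.89 = 3929.33.
Reliability = 3929.33 / 4256.66 = 0.923.

0.923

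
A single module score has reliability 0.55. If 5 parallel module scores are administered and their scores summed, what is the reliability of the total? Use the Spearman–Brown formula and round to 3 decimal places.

ρ_k = kρ / (1 + (k−1)ρ) = 5·0.55 / (1 + 4·0.55) = 2.750 / 3.200 = 0.859.

0.859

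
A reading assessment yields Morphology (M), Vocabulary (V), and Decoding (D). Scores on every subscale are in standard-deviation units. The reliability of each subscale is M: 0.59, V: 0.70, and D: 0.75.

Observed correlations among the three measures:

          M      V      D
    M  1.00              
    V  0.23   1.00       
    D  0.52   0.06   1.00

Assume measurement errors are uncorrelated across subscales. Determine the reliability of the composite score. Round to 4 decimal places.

0.7922

Var(M+V+D) = 3 + 2·[0.23 + 0.52 + 0.06] = 3 + 1.62 = 4.62.
Because errors are independent across components, Cov(Tᵢ,Tⱼ) = Cov(Xᵢ,Xⱼ); the off-diagonal part of the true-score variance is the same as above.
True-score variance = [0.59 + 0.70 + 0.75] + 1.62 = 2.04 + 1.62 = 3.66.
Reliability = 3.66 / 4.62 = 0.7922.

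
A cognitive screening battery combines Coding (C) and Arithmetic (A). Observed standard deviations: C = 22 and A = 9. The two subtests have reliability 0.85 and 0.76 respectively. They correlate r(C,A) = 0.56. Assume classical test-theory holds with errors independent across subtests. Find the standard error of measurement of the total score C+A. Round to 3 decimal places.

Var(total) = 565 + 221.76 = 786.76.
True-score variance = 472.96 + 221.76 = 694.72, so reliability = 0.8830.
Error variance = 786.76 − 694.72 = 92.04; SEM = √92.04 = 9.594.

9.594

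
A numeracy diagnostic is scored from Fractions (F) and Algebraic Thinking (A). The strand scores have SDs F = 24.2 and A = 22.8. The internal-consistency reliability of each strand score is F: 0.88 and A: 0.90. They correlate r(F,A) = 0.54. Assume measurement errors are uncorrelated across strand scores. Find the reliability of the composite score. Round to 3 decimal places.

Var(F+A) = 24.2² + 22.8² + 2·[24.2·22.8·0.54] = 1105.48 + 595.901 = 1701.38.
Because errors are independent across components, Cov(Tᵢ,Tⱼ) = Cov(Xᵢ,Xⱼ); the off-diagonal part of the true-score variance is the same as above.
True-score variance = [24.2²·0.88 + 22.8²·0.90] + 595.901 = 983.219 + 595.901 = 1579.12.
Reliability = 1579.12 / 1701.38 = 0.928.

0.928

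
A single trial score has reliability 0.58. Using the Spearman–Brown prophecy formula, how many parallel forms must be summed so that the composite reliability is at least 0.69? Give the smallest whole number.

k ≥ ρ*(1−ρ₁)/(ρ₁(1−ρ*)) = 0.69·0.42 / (0.58·0.31) = 1.612.
Smallest integer k = 2.

2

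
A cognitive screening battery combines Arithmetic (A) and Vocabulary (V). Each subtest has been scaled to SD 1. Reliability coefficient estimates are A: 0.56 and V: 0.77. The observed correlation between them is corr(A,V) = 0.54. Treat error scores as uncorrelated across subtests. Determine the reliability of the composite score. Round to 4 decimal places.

0.7825

Var(A+V) = 2 + 2·[0.54] = 2 + 1.08 = 3.08.
Because errors are independent across components, Cov(Tᵢ,Tⱼ) = Cov(Xᵢ,Xⱼ); the off-diagonal part of the true-score variance is the same as above.
True-score variance = [0.56 + 0.77] + 1.08 = 1.33 + 1.08 = 2.41.
Reliability = 2.41 / 3.08 = 0.7825.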